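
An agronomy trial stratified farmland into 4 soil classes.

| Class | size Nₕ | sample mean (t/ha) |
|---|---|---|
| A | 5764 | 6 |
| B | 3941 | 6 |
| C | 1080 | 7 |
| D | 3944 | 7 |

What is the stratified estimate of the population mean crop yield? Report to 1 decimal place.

N = 14729; weights Wₕ = Nₕ/N = (0.3913, 0.2676, 0.0733, 0.2678).
x̄_st = Σ Wₕ·x̄ₕ = 0.3913·6 + 0.2676·6 + 0.0733·7 + 0.2678·7 ≈ 6.341...
→ 6.3.

6.3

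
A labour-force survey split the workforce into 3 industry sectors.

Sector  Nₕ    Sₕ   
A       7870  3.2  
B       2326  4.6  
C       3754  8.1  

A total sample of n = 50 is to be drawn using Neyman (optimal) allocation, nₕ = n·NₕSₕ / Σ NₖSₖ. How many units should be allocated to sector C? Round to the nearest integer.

23

Σ NₕSₕ = 7870·3.2 + 2326·4.6 + 3754·8.1 = 66291.
Share for C: 30407.4/66291 = 0.45870.
n_C = 50 × 0.45870 = 22.935... → 23.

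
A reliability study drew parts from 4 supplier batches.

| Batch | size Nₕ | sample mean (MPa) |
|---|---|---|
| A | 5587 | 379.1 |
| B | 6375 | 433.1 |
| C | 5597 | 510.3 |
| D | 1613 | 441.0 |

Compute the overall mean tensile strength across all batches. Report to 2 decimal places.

N = 19172; weights Wₕ = Nₕ/N = (0.2914, 0.3325, 0.2919, 0.0841).
x̄_st = Σ Wₕ·x̄ₕ = 0.2914·379.1 + 0.3325·433.1 + 0.2919·510.3 + 0.0841·441.0 ≈ 440.5657...
→ 440.57.

440.57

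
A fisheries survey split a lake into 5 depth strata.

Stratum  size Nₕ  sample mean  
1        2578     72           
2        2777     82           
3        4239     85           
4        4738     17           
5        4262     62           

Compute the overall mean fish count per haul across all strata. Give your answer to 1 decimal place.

60.2

x̄_st = (Σ Nₕx̄ₕ) / (Σ Nₕ) = (2578·72 + 2777·82 + 4239·85 + 4738·17 + 4262·62) / 18594
= 1118435 / 18594 = 60.150... → 60.2.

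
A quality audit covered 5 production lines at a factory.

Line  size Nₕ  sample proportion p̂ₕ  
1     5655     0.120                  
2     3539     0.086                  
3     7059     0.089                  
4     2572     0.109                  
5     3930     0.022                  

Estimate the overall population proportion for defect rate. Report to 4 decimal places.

N = 5655 + 3539 + 7059 + 2572 + 3930 = 22755.
Overall proportion = Σ (Nₕ/N)·p̂ₕ.
Σ Nₕp̂ₕ = 678.6 + 304.354 + 628.251 + 280.348 + 86.46 = 1978.013.
1978.013 / 22755 = 0.086927... → 0.0869.

0.0869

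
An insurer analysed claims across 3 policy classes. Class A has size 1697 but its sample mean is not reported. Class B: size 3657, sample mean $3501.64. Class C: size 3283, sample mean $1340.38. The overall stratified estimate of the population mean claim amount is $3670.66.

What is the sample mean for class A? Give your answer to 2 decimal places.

Σ Nₕx̄ₕ = N·μ, so 1697·x̄_A = 8637·3670.66 − (3657·3501.64 + 3283·1340.38).
= 31703490.42 − 17205965.02 = 14497525.4.
x̄_A = 14497525.4 / 1697 = 8543.0321... → 8543.03.

8543.03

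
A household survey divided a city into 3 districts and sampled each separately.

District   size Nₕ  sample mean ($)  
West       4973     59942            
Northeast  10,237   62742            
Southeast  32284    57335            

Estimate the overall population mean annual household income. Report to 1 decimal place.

58773.4

x̄_st = (Σ Nₕx̄ₕ) / (Σ Nₕ) = (4973·59942 + 10237·62742 + 32284·57335) / 47494
= 2791384560 / 47494 = 58773.415... → 58773.4.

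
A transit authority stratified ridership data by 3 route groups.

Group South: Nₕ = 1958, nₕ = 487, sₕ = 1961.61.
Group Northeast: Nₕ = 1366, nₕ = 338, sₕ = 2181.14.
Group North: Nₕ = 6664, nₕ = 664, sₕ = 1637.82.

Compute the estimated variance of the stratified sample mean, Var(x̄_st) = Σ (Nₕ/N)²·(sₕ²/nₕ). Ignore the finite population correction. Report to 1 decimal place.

2365.3

N = 9988; Wₕ = Nₕ/N.
group South: (1958/9988)²·1961.61²/487 = 303.6440
group Northeast: (1366/9988)²·2181.14²/338 = 263.2660
group North: (6664/9988)²·1637.82²/664 = 1798.3622
Sum = 2365.2722 → 2365.3.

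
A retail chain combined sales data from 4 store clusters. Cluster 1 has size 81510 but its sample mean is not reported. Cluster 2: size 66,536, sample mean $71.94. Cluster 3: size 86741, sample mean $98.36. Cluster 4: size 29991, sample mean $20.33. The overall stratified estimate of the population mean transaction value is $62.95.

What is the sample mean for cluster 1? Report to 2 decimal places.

33.61

N = 81510 + 66536 + 86741 + 29991 = 264778.
Overall total = μ·N = 62.95·264778 = 16667775.1.
Subtract the known strata: 66536·71.94 + 86741·98.36 + 29991·20.33 = 13928161.63.
Remaining total for cluster 1: 16667775.1 − 13928161.63 = 2739613.47.
Divide by its size: 2739613.47 / 81510 = 33.6108... → 33.61.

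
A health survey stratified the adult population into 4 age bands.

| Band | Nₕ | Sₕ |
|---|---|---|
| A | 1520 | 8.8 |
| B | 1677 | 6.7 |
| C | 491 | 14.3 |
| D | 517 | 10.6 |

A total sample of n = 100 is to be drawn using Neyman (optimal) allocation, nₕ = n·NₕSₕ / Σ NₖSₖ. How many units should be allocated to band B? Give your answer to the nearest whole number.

A: NₕSₕ = 1520·8.8 = 13376
B: NₕSₕ = 1677·6.7 = 11235.9
C: NₕSₕ = 491·14.3 = 7021.3
D: NₕSₕ = 517·10.6 = 5480.2
Σ NₕSₕ = 37113.4.
n_B = 100·11235.9/37113.4 = 30.275... → 30.

30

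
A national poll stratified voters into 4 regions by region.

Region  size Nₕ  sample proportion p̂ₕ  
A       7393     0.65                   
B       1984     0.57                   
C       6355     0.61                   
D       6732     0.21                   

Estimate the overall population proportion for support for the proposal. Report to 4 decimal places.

0.4998

N = 7393 + 1984 + 6355 + 6732 = 22464.
Overall proportion = Σ (Nₕ/N)·p̂ₕ.
Σ Nₕp̂ₕ = 4805.45 + 1130.88 + 3876.55 + 1413.72 = 11226.6.
11226.6 / 22464 = 0.499760... → 0.4998.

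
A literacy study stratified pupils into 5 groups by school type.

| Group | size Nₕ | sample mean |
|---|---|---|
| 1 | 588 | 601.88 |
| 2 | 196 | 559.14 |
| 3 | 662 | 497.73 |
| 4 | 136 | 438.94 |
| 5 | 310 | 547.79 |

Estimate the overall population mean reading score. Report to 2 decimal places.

N = 588 + 196 + 662 + 136 + 310 = 1892.
Overall mean = Σ (Nₕ/N)·x̄ₕ — weight by population share, not a simple average.
Σ Nₕx̄ₕ = 588·601.88 + 196·559.14 + 662·497.73 + 136·438.94 + 310·547.79 = 353905.44 + 109591.44 + 329497.26 + 59695.84 + 169814.9 = 1022504.88.
Divide by N: 1022504.88 / 1892 = 540.4360... → 540.44.

540.44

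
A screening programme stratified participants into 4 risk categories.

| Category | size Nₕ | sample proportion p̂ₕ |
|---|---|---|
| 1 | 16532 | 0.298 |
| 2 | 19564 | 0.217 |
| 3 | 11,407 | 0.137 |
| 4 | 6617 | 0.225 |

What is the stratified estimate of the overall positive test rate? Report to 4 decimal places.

0.2259

N = 16532 + 19564 + 11407 + 6617 = 54120.
Overall proportion = Σ (Nₕ/N)·p̂ₕ.
Σ Nₕp̂ₕ = 4926.536 + 4245.388 + 1562.759 + 1488.825 = 12223.508.
12223.508 / 54120 = 0.225859... → 0.2259.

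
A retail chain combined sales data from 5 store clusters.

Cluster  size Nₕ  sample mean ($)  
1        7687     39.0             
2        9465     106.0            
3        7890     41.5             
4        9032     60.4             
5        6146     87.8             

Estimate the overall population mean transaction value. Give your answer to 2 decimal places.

67.52

N = 40220; weights Wₕ = Nₕ/N = (0.1911, 0.2353, 0.1962, 0.2246, 0.1528).
x̄_st = Σ Wₕ·x̄ₕ = 0.1911·39.0 + 0.2353·106.0 + 0.1962·41.5 + 0.2246·60.4 + 0.1528·87.8 ≈ 67.5204...
→ 67.52.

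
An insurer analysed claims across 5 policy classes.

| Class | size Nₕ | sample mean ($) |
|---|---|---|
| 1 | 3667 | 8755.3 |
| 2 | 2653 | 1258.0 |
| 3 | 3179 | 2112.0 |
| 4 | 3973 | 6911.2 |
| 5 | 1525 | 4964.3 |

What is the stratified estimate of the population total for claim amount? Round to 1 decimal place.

77185962.2

1: 3667·8755.3 = 32105685.1
2: 2653·1258.0 = 3337474
3: 3179·2112.0 = 6714048
4: 3973·6911.2 = 27458197.6
5: 1525·4964.3 = 7570557.5
τ̂ = Σ Nₕx̄ₕ = 77185962.2.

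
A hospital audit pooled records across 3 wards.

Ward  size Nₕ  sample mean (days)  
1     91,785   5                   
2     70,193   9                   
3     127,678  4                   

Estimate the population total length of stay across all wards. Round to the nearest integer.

1601374

1: 91785·5 = 458925
2: 70193·9 = 631737
3: 127678·4 = 510712
τ̂ = Σ Nₕx̄ₕ = 1601374.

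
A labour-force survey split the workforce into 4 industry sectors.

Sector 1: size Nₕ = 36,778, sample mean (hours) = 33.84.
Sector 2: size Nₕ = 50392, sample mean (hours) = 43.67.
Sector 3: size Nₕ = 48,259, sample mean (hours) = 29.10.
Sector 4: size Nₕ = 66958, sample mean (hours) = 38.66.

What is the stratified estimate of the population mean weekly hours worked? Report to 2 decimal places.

x̄_st = (Σ Nₕx̄ₕ) / (Σ Nₕ) = (36778·33.84 + 50392·43.67 + 48259·29.10 + 66958·38.66) / 202387
= 7438119.34 / 202387 = 36.7520... → 36.75.

36.75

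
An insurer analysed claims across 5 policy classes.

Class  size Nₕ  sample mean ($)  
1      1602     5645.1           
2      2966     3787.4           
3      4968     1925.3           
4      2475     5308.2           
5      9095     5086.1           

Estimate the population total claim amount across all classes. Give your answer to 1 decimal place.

89237643.5

Population total = Σ Nₕ·x̄ₕ (each stratum's size times its mean).
1602·5645.1 + 2966·3787.4 + 4968·1925.3 + 2475·5308.2 + 9095·5086.1 = 9043450.2 + 11233428.4 + 9564890.4 + 13137795 + 46258079.5 = 89237643.5.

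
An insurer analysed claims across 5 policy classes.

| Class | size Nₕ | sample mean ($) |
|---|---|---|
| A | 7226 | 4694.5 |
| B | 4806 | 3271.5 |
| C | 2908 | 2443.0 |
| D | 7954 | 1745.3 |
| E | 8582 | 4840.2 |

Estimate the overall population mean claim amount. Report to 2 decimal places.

N = 31476; weights Wₕ = Nₕ/N = (0.2296, 0.1527, 0.0924, 0.2527, 0.2727).
x̄_st = Σ Wₕ·x̄ₕ = 0.2296·4694.5 + 0.1527·3271.5 + 0.0924·2443.0 + 0.2527·1745.3 + 0.2727·4840.2 ≈ 3563.6753...
→ 3563.68.

3563.68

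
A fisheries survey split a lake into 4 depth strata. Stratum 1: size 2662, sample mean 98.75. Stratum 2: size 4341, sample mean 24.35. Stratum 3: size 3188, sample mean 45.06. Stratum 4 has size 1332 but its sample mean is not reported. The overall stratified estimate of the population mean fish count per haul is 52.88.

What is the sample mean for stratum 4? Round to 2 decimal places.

Σ Nₕx̄ₕ = N·μ, so 1332·x̄_4 = 11523·52.88 − (2662·98.75 + 4341·24.35 + 3188·45.06).
= 609336.24 − 512227.13 = 97109.11.
x̄_4 = 97109.11 / 1332 = 72.9047... → 72.90.

72.90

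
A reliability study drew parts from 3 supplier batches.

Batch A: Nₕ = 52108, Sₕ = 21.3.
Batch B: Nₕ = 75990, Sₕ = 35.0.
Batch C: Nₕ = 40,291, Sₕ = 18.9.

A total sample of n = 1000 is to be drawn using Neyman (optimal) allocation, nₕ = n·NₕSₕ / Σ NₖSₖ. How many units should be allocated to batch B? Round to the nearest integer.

A: NₕSₕ = 52108·21.3 = 1109900.4
B: NₕSₕ = 75990·35.0 = 2659650
C: NₕSₕ = 40291·18.9 = 761499.9
Σ NₕSₕ = 4531050.3.
n_B = 1000·2659650/4531050.3 = 586.983... → 587.

587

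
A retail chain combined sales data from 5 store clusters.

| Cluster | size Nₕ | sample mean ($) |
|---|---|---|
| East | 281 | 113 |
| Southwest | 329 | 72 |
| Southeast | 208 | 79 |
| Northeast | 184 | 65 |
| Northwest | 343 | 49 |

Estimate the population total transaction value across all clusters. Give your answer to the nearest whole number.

Population total = Σ Nₕ·x̄ₕ (each stratum's size times its mean).
281·113 + 329·72 + 208·79 + 184·65 + 343·49 = 31753 + 23688 + 16432 + 11960 + 16807 = 100640.

100640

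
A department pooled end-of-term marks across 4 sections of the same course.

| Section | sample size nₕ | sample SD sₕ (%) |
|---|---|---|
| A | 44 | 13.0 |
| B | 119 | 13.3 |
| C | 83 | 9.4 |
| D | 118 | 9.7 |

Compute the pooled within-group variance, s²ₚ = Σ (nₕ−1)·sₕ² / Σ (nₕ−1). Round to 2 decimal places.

Degrees of freedom: 43 + 118 + 82 + 117 = 360.
Σ(nₕ−1)sₕ² = 43·169 + 118·176.89 + 82·88.36 + 117·94.09 = 46394.07.
s²ₚ = 46394.07 / 360 = 128.8724... → 128.87.

128.87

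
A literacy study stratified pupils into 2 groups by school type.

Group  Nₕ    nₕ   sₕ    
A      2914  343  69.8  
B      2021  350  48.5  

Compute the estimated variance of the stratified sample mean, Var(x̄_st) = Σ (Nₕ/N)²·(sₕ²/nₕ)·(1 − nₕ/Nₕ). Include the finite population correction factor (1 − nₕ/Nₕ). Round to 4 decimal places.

5.3015

N = 4935. Term for each stratum: Wₕ²sₕ²/nₕ·(1−nₕ/Nₕ).
Var(x̄_st) = 4.3695231 + 0.9319313 = 5.3014543 → 5.3015.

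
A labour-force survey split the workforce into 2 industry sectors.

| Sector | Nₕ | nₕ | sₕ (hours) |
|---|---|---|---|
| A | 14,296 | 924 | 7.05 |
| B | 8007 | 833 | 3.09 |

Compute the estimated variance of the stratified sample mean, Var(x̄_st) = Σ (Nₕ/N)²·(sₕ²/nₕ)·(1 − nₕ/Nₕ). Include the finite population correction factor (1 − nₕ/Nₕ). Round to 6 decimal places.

N = 22303. Term for each stratum: Wₕ²sₕ²/nₕ·(1−nₕ/Nₕ).
Var(x̄_st) = 0.020672386 + 0.001323660 = 0.021996046 → 0.021996.

0.021996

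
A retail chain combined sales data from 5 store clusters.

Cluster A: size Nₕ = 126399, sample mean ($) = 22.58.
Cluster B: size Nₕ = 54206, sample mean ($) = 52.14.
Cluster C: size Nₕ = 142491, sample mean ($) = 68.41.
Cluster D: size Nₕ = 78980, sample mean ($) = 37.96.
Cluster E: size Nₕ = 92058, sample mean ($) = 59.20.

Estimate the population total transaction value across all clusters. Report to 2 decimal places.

Population total = Σ Nₕ·x̄ₕ (each stratum's size times its mean).
126399·22.58 + 54206·52.14 + 142491·68.41 + 78980·37.96 + 92058·59.20 = 2854089.42 + 2826300.84 + 9747809.31 + 2998080.8 + 5449833.6 = 23876113.97.

23876113.97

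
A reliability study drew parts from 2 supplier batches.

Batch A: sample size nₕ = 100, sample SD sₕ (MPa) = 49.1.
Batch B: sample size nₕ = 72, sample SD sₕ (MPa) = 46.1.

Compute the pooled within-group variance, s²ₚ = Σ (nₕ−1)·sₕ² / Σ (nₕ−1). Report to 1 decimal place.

2291.5

Degrees of freedom: 99 + 71 = 170.
Σ(nₕ−1)sₕ² = 99·2410.81 + 71·2125.21 = 389560.1.
s²ₚ = 389560.1 / 170 = 2291.53 → 2291.5.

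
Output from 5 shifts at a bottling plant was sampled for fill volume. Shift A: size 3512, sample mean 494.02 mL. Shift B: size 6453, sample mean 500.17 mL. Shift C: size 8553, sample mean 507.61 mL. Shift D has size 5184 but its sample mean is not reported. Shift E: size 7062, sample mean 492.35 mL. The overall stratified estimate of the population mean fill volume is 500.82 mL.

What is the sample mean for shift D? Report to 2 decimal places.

N = 3512 + 6453 + 8553 + 5184 + 7062 = 30764.
Overall total = μ·N = 500.82·30764 = 15407226.48.
Subtract the known strata: 3512·494.02 + 6453·500.17 + 8553·507.61 + 7062·492.35 = 12781159.28.
Remaining total for shift D: 15407226.48 − 12781159.28 = 2626067.2.
Divide by its size: 2626067.2 / 5184 = 506.5716... → 506.57.

506.57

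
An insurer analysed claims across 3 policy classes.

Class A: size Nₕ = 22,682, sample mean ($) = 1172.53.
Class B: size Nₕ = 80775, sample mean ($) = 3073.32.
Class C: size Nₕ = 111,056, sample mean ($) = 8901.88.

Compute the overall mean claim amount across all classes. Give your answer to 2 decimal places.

5889.85

N = 214513; weights Wₕ = Nₕ/N = (0.1057, 0.3766, 0.5177).
x̄_st = Σ Wₕ·x̄ₕ = 0.1057·1172.53 + 0.3766·3073.32 + 0.5177·8901.88 ≈ 5889.8525...
→ 5889.85.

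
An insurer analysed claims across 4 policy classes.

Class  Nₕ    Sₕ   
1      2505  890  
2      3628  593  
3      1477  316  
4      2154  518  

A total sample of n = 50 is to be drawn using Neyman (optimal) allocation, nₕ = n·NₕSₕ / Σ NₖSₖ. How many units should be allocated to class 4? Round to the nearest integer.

9

1: NₕSₕ = 2505·890 = 2229450
2: NₕSₕ = 3628·593 = 2151404
3: NₕSₕ = 1477·316 = 466732
4: NₕSₕ = 2154·518 = 1115772
Σ NₕSₕ = 5963358.
n_4 = 50·1115772/5963358 = 9.355... → 9.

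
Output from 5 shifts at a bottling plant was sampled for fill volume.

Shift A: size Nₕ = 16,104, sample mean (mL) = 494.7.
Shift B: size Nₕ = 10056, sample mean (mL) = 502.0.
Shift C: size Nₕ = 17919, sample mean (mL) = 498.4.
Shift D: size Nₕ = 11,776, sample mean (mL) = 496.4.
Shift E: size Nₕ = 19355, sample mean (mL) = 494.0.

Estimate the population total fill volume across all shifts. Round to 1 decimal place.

Estimate total by summing Nₕ·x̄ₕ over strata.
16104·494.7 + 10056·502.0 + 17919·498.4 + 11776·496.4 + 19355·494.0 = 7966648.8 + 5048112 + 8930829.6 + 5845606.4 + 9561370 = 37352566.8.

37352566.8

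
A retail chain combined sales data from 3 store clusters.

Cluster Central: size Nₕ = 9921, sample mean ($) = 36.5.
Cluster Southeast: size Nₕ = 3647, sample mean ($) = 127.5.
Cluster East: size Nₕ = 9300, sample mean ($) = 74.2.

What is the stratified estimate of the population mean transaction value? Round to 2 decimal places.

x̄_st = (Σ Nₕx̄ₕ) / (Σ Nₕ) = (9921·36.5 + 3647·127.5 + 9300·74.2) / 22868
= 1517169 / 22868 = 66.3446... → 66.34.

66.34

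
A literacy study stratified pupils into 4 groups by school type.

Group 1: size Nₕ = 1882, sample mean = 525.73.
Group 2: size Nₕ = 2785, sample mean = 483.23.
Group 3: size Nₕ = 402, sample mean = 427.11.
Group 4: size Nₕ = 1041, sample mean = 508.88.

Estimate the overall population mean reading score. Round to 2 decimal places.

497.00

N = 6110; weights Wₕ = Nₕ/N = (0.3080, 0.4558, 0.0658, 0.1704).
x̄_st = Σ Wₕ·x̄ₕ = 0.3080·525.73 + 0.4558·483.23 + 0.0658·427.11 + 0.1704·508.88 ≈ 496.9986...
→ 497.00.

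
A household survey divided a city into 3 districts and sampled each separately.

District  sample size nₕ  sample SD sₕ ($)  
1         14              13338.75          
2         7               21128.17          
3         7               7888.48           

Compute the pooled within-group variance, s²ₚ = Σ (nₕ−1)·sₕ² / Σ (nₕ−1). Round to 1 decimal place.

214590215.0

1: (14−1)·13338.75² = 13·177922251.5625 = 2312989270.3125
2: (7−1)·21128.17² = 6·446399567.5489 = 2678397405.2934
3: (7−1)·7888.48² = 6·62228116.7104 = 373368700.2624
Numerator = 5364755375.8683; denominator = Σ(nₕ−1) = 25.
s²ₚ = 5364755375.8683/25 = 214590215.035... → 214590215.0.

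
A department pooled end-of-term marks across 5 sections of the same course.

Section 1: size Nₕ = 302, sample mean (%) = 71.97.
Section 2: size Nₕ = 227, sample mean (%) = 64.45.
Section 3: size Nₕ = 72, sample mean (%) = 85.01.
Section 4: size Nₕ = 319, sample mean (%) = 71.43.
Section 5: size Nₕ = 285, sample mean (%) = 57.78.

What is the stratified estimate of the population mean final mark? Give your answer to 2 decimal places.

67.83

N = 1205; weights Wₕ = Nₕ/N = (0.2506, 0.1884, 0.0598, 0.2647, 0.2365).
x̄_st = Σ Wₕ·x̄ₕ = 0.2506·71.97 + 0.1884·64.45 + 0.0598·85.01 + 0.2647·71.43 + 0.2365·57.78 ≈ 67.8334...
→ 67.83.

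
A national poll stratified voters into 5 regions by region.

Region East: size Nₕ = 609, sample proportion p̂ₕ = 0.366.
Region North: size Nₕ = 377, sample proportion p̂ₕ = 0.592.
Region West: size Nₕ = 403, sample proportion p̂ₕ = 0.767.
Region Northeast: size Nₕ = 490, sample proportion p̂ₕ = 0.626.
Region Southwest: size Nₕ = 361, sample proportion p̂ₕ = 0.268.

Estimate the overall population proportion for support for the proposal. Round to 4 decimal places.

Wₕ = Nₕ/N with N = 2240: 0.2719, 0.1683, 0.1799, 0.2188, 0.1612.
p̂_st = 0.2719·0.366 + 0.1683·0.592 + 0.1799·0.767 + 0.2188·0.626 + 0.1612·0.268 ≈ 0.517262... → 0.5173.

0.5173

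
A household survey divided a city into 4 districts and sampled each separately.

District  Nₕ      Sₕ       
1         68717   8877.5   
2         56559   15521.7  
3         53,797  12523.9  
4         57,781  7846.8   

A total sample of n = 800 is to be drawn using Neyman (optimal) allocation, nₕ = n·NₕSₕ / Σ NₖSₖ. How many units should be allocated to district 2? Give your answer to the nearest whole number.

269

Σ NₕSₕ = 68717·8877.5 + 56559·15521.7 + 53797·12523.9 + 57781·7846.8 = 2615071196.9.
Share for 2: 877891830.3/2615071196.9 = 0.33570.
n_2 = 800 × 0.33570 = 268.564... → 269.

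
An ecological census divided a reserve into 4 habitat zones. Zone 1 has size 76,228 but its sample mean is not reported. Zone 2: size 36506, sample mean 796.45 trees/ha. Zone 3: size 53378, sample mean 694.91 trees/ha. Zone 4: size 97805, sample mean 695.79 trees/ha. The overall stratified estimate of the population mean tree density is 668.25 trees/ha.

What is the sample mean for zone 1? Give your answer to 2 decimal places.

552.85

N = 76228 + 36506 + 53378 + 97805 = 263917.
Overall total = μ·N = 668.25·263917 = 176362535.25.
Subtract the known strata: 36506·796.45 + 53378·694.91 + 97805·695.79 = 134219850.63.
Remaining total for zone 1: 176362535.25 − 134219850.63 = 42142684.62.
Divide by its size: 42142684.62 / 76228 = 552.8505... → 552.85.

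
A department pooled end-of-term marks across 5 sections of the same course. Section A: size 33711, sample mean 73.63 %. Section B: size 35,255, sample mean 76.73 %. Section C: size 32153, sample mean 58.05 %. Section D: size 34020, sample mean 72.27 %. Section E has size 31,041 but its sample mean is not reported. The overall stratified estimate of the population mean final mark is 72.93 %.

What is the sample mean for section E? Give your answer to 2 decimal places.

N = 33711 + 35255 + 32153 + 34020 + 31041 = 166180.
Overall total = μ·N = 72.93·166180 = 12119507.4.
Subtract the known strata: 33711·73.63 + 35255·76.73 + 32153·58.05 + 34020·72.27 = 9512364.13.
Remaining total for section E: 12119507.4 − 9512364.13 = 2607143.27.
Divide by its size: 2607143.27 / 31041 = 83.9903... → 83.99.

83.99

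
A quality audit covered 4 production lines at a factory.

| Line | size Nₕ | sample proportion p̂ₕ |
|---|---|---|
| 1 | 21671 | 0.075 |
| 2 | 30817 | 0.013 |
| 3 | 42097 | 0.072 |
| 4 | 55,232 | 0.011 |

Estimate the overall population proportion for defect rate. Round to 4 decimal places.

0.0378

N = 21671 + 30817 + 42097 + 55232 = 149817.
Overall proportion = Σ (Nₕ/N)·p̂ₕ.
Σ Nₕp̂ₕ = 1625.325 + 400.621 + 3030.984 + 607.552 = 5664.482.
5664.482 / 149817 = 0.037809... → 0.0378.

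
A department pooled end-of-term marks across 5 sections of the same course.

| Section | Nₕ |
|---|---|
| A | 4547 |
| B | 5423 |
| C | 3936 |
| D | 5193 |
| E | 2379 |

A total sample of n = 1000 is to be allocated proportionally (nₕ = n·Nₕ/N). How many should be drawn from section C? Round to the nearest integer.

183

N = 4547 + 5423 + 3936 + 5193 + 2379 = 21478.
n_C = 1000·3936/21478 = 183.257... → 183.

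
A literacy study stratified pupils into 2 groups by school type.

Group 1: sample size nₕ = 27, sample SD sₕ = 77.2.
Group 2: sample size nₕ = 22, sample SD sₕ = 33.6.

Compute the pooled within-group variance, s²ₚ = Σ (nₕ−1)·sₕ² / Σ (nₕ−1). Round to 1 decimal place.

1: (27−1)·77.2² = 26·5959.84 = 154955.84
2: (22−1)·33.6² = 21·1128.96 = 23708.16
Numerator = 178664; denominator = Σ(nₕ−1) = 47.
s²ₚ = 178664/47 = 3801.362... → 3801.4.

3801.4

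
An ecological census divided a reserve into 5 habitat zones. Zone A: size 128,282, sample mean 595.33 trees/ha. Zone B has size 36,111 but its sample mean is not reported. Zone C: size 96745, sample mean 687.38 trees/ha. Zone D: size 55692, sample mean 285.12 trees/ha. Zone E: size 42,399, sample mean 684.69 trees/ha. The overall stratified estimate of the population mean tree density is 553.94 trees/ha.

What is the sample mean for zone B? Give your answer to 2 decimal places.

310.47

N = 128282 + 36111 + 96745 + 55692 + 42399 = 359229.
Overall total = μ·N = 553.94·359229 = 198991312.26.
Subtract the known strata: 128282·595.33 + 96745·687.38 + 55692·285.12 + 42399·684.69 = 187779775.51.
Remaining total for zone B: 198991312.26 − 187779775.51 = 11211536.75.
Divide by its size: 11211536.75 / 36111 = 310.4743... → 310.47.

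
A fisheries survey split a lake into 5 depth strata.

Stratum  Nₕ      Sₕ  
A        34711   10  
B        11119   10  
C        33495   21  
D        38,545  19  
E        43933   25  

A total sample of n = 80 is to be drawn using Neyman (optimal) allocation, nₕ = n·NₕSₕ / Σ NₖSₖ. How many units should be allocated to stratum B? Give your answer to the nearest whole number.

3

A: NₕSₕ = 34711·10 = 347110
B: NₕSₕ = 11119·10 = 111190
C: NₕSₕ = 33495·21 = 703395
D: NₕSₕ = 38545·19 = 732355
E: NₕSₕ = 43933·25 = 1098325
Σ NₕSₕ = 2992375.
n_B = 80·111190/2992375 = 2.973... → 3.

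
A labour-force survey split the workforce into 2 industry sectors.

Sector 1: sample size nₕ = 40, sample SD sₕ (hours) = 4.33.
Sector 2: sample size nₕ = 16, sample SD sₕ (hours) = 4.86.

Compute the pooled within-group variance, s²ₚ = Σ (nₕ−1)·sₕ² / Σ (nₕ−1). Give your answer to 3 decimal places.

20.102

1: (40−1)·4.33² = 39·18.7489 = 731.2071
2: (16−1)·4.86² = 15·23.6196 = 354.294
Numerator = 1085.5011; denominator = Σ(nₕ−1) = 54.
s²ₚ = 1085.5011/54 = 20.10187... → 20.102.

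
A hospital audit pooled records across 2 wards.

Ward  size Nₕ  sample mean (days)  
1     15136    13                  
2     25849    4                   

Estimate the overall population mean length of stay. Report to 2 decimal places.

N = 15136 + 25849 = 40985.
Weight each subgroup mean by Nₕ/N and sum.
Σ Nₕx̄ₕ = 15136·13 + 25849·4 = 196768 + 103396 = 300164.
Divide by N: 300164 / 40985 = 7.3238... → 7.32.

7.32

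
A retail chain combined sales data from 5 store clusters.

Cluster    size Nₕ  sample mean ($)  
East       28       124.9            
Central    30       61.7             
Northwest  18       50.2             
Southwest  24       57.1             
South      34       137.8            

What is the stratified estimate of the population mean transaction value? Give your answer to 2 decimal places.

91.85

N = 134; weights Wₕ = Nₕ/N = (0.2090, 0.2239, 0.1343, 0.1791, 0.2537).
x̄_st = Σ Wₕ·x̄ₕ = 0.2090·124.9 + 0.2239·61.7 + 0.1343·50.2 + 0.1791·57.1 + 0.2537·137.8 ≈ 91.8463...
→ 91.85.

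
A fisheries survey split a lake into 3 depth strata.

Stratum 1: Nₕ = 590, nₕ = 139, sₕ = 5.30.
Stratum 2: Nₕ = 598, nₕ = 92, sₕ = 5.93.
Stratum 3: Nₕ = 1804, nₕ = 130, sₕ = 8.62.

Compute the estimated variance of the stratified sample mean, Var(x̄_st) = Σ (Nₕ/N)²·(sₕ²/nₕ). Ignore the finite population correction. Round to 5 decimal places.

0.23092

N = 2992. Term for each stratum: Wₕ²sₕ²/nₕ.
Var(x̄_st) = 0.00785810 + 0.01526865 + 0.20778829 = 0.23091505 → 0.23092.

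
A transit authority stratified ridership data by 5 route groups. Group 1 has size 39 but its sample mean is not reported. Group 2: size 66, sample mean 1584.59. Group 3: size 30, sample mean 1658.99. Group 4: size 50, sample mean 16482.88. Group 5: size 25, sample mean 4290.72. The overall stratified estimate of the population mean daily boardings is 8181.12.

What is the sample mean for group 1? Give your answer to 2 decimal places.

N = 39 + 66 + 30 + 50 + 25 = 210.
Overall total = μ·N = 8181.12·210 = 1718035.2.
Subtract the known strata: 66·1584.59 + 30·1658.99 + 50·16482.88 + 25·4290.72 = 1085764.64.
Remaining total for group 1: 1718035.2 − 1085764.64 = 632270.56.
Divide by its size: 632270.56 / 39 = 16212.0656... → 16212.07.

16212.07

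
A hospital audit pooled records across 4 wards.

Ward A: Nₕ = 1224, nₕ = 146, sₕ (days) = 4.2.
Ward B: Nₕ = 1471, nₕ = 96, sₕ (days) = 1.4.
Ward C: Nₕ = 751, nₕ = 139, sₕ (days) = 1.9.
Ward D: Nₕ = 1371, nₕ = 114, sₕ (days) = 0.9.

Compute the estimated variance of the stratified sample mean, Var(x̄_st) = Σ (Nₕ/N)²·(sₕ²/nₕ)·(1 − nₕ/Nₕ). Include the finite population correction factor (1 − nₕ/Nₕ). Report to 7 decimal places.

0.0096924

N = 4817. Term for each stratum: Wₕ²sₕ²/nₕ·(1−nₕ/Nₕ).
Var(x̄_st) = 0.0068705675 + 0.0017797005 + 0.0005144350 + 0.0005277152 = 0.0096924181 → 0.0096924.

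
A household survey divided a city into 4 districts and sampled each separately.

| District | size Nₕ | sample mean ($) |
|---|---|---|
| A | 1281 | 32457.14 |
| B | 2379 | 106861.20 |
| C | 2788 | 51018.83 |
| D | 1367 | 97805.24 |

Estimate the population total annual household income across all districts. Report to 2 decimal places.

A: 1281·32457.14 = 41577596.34
B: 2379·106861.20 = 254222794.8
C: 2788·51018.83 = 142240498.04
D: 1367·97805.24 = 133699763.08
τ̂ = Σ Nₕx̄ₕ = 571740652.26.

571740652.26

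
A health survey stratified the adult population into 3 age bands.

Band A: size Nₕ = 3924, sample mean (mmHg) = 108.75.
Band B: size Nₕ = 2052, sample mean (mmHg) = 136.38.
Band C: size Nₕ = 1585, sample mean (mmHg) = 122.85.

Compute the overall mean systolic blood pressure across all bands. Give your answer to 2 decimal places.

N = 3924 + 2052 + 1585 = 7561.
Overall mean = Σ (Nₕ/N)·x̄ₕ — weight by population share, not a simple average.
Σ Nₕx̄ₕ = 3924·108.75 + 2052·136.38 + 1585·122.85 = 426735 + 279851.76 + 194717.25 = 901304.01.
Divide by N: 901304.01 / 7561 = 119.2043... → 119.20.

119.20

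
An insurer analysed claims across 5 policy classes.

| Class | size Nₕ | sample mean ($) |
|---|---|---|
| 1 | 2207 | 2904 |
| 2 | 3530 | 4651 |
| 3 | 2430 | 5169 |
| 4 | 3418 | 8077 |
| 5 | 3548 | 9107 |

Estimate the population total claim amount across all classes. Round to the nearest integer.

95306650

1: 2207·2904 = 6409128
2: 3530·4651 = 16418030
3: 2430·5169 = 12560670
4: 3418·8077 = 27607186
5: 3548·9107 = 32311636
τ̂ = Σ Nₕx̄ₕ = 95306650.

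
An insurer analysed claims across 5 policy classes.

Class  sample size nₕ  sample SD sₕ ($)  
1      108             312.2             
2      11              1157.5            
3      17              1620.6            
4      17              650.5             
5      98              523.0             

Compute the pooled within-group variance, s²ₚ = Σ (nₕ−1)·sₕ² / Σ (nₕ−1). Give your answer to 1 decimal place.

403054.7

1: (108−1)·312.2² = 107·97468.84 = 10429165.88
2: (11−1)·1157.5² = 10·1339806.25 = 13398062.5
3: (17−1)·1620.6² = 16·2626344.36 = 42021509.76
4: (17−1)·650.5² = 16·423150.25 = 6770404
5: (98−1)·523.0² = 97·273529 = 26532313
Numerator = 99151455.14; denominator = Σ(nₕ−1) = 246.
s²ₚ = 99151455.14/246 = 403054.696... → 403054.7.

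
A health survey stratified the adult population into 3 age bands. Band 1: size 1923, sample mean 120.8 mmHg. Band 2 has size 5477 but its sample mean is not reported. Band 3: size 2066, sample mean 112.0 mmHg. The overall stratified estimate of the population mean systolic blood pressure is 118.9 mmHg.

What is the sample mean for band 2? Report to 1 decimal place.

N = 1923 + 5477 + 2066 = 9466.
Overall total = μ·N = 118.9·9466 = 1125507.4.
Subtract the known strata: 1923·120.8 + 2066·112.0 = 463690.4.
Remaining total for band 2: 1125507.4 − 463690.4 = 661817.
Divide by its size: 661817 / 5477 = 120.836... → 120.8.

120.8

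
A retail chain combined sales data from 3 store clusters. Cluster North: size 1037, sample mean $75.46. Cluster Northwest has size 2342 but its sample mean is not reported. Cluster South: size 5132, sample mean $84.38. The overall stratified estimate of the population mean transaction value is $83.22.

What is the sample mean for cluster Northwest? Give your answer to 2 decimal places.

Σ Nₕx̄ₕ = N·μ, so 2342·x̄_Northwest = 8511·83.22 − (1037·75.46 + 5132·84.38).
= 708285.42 − 511290.18 = 196995.24.
x̄_Northwest = 196995.24 / 2342 = 84.1141... → 84.11.

84.11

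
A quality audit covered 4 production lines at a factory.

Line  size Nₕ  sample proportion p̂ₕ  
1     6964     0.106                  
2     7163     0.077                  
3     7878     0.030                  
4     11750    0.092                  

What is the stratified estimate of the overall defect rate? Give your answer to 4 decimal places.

0.0772

Wₕ = Nₕ/N with N = 33755: 0.2063, 0.2122, 0.2334, 0.3481.
p̂_st = 0.2063·0.106 + 0.2122·0.077 + 0.2334·0.030 + 0.3481·0.092 ≈ 0.077235... → 0.0772.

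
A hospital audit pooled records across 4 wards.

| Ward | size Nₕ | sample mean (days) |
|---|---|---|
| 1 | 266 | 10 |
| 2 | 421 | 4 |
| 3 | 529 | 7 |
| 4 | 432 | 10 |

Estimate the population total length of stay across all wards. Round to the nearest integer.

Estimate total by summing Nₕ·x̄ₕ over strata.
266·10 + 421·4 + 529·7 + 432·10 = 2660 + 1684 + 3703 + 4320 = 12367.

12367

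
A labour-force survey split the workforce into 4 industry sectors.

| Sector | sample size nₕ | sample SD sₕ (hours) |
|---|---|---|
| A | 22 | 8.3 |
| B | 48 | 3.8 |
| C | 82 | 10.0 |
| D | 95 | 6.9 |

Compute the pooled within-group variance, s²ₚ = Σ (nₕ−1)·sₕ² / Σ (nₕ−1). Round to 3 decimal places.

Degrees of freedom: 21 + 47 + 81 + 94 = 243.
Σ(nₕ−1)sₕ² = 21·68.89 + 47·14.44 + 81·100 + 94·47.61 = 14700.71.
s²ₚ = 14700.71 / 243 = 60.49675... → 60.497.

60.497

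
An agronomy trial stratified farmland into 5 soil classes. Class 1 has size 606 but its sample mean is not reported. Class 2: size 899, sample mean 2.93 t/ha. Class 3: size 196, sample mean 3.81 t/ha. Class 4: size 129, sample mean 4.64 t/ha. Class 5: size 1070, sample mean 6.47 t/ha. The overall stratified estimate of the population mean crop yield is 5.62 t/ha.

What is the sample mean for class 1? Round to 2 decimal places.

8.90

Σ Nₕx̄ₕ = N·μ, so 606·x̄_1 = 2900·5.62 − (899·2.93 + 196·3.81 + 129·4.64 + 1070·6.47).
= 16298 − 10902.29 = 5395.71.
x̄_1 = 5395.71 / 606 = 8.9038... → 8.90.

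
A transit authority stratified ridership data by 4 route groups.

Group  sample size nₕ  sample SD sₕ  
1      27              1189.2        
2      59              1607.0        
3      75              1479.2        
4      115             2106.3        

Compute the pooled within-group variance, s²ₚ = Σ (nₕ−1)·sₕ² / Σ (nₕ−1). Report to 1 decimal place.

1: (27−1)·1189.2² = 26·1414196.64 = 36769112.64
2: (59−1)·1607.0² = 58·2582449 = 149782042
3: (75−1)·1479.2² = 74·2188032.64 = 161914415.36
4: (115−1)·2106.3² = 114·4436499.69 = 505760964.66
Numerator = 854226534.66; denominator = Σ(nₕ−1) = 272.
s²ₚ = 854226534.66/272 = 3140538.730... → 3140538.7.

3140538.7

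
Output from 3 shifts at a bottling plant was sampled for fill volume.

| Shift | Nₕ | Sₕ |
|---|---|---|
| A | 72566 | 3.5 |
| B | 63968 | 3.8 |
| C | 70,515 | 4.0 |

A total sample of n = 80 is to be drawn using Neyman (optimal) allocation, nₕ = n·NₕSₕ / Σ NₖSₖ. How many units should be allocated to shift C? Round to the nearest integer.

29

A: NₕSₕ = 72566·3.5 = 253981
B: NₕSₕ = 63968·3.8 = 243078.4
C: NₕSₕ = 70515·4.0 = 282060
Σ NₕSₕ = 779119.4.
n_C = 80·282060/779119.4 = 28.962... → 29.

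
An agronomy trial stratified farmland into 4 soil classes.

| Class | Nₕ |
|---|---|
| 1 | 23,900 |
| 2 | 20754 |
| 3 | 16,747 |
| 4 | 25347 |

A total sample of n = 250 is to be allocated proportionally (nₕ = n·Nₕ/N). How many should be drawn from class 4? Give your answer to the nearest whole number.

Share of class 4 = 25347/86748 = 0.29219.
Allocate 250 × 0.29219 = 73.048... → 73.

73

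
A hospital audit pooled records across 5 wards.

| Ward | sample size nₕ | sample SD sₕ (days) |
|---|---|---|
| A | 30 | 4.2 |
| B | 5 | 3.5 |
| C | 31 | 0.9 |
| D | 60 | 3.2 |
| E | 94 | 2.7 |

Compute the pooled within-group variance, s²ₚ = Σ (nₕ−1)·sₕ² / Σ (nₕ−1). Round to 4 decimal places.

8.6837

A: (30−1)·4.2² = 29·17.64 = 511.56
B: (5−1)·3.5² = 4·12.25 = 49
C: (31−1)·0.9² = 30·0.81 = 24.3
D: (60−1)·3.2² = 59·10.24 = 604.16
E: (94−1)·2.7² = 93·7.29 = 677.97
Numerator = 1866.99; denominator = Σ(nₕ−1) = 215.
s²ₚ = 1866.99/215 = 8.683674... → 8.6837.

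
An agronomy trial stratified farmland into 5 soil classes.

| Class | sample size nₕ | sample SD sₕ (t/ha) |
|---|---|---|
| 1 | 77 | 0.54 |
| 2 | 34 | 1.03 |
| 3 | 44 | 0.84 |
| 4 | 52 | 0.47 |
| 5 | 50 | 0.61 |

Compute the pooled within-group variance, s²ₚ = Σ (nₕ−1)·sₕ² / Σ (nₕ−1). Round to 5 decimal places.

0.46433

1: (77−1)·0.54² = 76·0.2916 = 22.1616
2: (34−1)·1.03² = 33·1.0609 = 35.0097
3: (44−1)·0.84² = 43·0.7056 = 30.3408
4: (52−1)·0.47² = 51·0.2209 = 11.2659
5: (50−1)·0.61² = 49·0.3721 = 18.2329
Numerator = 117.0109; denominator = Σ(nₕ−1) = 252.
s²ₚ = 117.0109/252 = 0.4643290... → 0.46433.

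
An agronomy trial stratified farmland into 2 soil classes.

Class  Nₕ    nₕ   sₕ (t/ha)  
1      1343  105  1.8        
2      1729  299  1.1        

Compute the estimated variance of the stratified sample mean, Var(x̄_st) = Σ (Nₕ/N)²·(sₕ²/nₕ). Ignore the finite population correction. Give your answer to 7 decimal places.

N = 3072. Term for each stratum: Wₕ²sₕ²/nₕ.
Var(x̄_st) = 0.0058974642 + 0.0012819224 = 0.0071793866 → 0.0071794.

0.0071794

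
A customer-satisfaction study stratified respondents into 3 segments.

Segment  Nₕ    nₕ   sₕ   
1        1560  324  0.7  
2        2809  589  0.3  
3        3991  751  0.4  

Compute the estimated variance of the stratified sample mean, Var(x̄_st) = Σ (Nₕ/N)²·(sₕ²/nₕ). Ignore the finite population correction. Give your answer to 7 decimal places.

N = 8360; Wₕ = Nₕ/N.
segment 1: (1560/8360)²·0.7²/324 = 0.0000526608
segment 2: (2809/8360)²·0.3²/589 = 0.0000172512
segment 3: (3991/8360)²·0.4²/751 = 0.0000485547
Sum = 0.0001184666 → 0.0001185.

0.0001185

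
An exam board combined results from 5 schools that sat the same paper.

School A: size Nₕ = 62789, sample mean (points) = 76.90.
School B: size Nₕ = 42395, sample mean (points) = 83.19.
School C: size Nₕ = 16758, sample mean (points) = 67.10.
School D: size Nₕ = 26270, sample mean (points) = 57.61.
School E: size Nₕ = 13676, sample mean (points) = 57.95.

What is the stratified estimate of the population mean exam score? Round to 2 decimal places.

N = 161888; weights Wₕ = Nₕ/N = (0.3879, 0.2619, 0.1035, 0.1623, 0.0845).
x̄_st = Σ Wₕ·x̄ₕ = 0.3879·76.90 + 0.2619·83.19 + 0.1035·67.10 + 0.1623·57.61 + 0.0845·57.95 ≈ 72.8017...
→ 72.80.

72.80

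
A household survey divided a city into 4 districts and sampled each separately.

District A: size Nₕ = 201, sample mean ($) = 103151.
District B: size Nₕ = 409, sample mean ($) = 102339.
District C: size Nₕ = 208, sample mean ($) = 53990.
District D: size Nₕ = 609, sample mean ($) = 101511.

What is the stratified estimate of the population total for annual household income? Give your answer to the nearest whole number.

135640121

A: 201·103151 = 20733351
B: 409·102339 = 41856651
C: 208·53990 = 11229920
D: 609·101511 = 61820199
τ̂ = Σ Nₕx̄ₕ = 135640121.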